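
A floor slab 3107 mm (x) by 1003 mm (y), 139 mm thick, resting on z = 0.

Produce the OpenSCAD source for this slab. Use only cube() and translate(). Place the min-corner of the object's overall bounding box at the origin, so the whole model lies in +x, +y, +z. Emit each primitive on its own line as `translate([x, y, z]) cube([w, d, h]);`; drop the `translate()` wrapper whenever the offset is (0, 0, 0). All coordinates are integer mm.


cube([3107, 1003, 139]);


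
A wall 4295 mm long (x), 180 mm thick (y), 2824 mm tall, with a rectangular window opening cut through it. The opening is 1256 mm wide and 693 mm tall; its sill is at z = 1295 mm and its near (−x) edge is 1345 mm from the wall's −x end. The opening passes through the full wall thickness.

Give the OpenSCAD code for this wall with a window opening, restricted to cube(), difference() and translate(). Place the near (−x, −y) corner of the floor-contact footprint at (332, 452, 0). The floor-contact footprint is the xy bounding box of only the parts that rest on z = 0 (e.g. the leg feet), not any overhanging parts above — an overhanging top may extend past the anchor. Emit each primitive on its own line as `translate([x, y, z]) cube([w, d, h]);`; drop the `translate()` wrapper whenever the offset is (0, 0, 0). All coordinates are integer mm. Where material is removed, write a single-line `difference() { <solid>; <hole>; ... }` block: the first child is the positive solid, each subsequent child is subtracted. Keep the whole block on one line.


difference() { translate([332, 452, 0]) cube([4295, 180, 2824]); translate([1677, 452, 1295]) cube([1256, 180, 693]); }


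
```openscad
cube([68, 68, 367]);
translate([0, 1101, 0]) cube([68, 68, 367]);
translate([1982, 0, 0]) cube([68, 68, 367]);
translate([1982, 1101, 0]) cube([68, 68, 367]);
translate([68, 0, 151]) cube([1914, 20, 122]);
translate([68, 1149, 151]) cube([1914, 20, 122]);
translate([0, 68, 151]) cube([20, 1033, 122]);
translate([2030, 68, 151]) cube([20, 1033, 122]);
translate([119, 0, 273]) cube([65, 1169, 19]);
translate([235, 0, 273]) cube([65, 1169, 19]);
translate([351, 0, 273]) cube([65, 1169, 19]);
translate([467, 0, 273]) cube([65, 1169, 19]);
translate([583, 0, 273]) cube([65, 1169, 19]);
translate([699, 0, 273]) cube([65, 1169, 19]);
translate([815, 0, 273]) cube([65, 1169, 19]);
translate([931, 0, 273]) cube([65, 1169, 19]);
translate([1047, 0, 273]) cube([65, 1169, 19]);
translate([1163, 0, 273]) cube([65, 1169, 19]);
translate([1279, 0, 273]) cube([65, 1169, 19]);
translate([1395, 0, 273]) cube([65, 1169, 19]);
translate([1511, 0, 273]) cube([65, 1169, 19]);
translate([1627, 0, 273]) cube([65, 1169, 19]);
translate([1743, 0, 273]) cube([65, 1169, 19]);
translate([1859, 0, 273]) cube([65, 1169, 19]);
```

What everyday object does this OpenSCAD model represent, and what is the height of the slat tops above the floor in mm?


A bed frame. The slat-top height is 292 mm.

Four posts, four rails, and a row of slats — a bed frame. Slats sit on the rails at z = 151 + 122 = 273; with slat thickness 19, the top is 292 mm.


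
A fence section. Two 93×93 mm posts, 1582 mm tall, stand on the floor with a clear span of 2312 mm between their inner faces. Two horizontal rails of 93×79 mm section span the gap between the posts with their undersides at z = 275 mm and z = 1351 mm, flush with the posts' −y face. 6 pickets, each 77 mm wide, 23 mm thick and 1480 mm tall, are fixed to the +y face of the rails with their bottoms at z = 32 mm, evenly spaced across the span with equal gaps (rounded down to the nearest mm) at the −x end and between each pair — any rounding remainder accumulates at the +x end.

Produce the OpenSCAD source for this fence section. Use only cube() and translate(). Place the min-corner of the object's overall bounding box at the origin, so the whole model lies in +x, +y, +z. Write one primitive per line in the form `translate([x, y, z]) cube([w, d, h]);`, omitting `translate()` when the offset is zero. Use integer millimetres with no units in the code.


cube([93, 93, 1582]);
translate([2405, 0, 0]) cube([93, 93, 1582]);
translate([93, 0, 275]) cube([2312, 93, 79]);
translate([93, 0, 1351]) cube([2312, 93, 79]);
translate([357, 93, 32]) cube([77, 23, 1480]);
translate([698, 93, 32]) cube([77, 23, 1480]);
translate([1039, 93, 32]) cube([77, 23, 1480]);
translate([1380, 93, 32]) cube([77, 23, 1480]);
translate([1721, 93, 32]) cube([77, 23, 1480]);
translate([2062, 93, 32]) cube([77, 23, 1480]);


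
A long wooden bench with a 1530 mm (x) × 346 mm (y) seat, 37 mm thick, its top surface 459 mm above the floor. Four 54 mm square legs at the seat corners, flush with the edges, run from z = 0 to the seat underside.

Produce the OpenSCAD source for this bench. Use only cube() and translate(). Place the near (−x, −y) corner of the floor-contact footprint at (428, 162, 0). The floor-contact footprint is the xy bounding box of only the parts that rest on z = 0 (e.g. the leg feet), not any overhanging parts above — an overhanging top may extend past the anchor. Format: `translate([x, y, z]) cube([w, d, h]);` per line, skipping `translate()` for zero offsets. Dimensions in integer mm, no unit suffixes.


// leg_h = 459 − 37 = 422
translate([428, 162, 422]) cube([1530, 346, 37]);
translate([428, 162, 0]) cube([54, 54, 422]);
translate([428, 454, 0]) cube([54, 54, 422]);
translate([1904, 162, 0]) cube([54, 54, 422]);
translate([1904, 454, 0]) cube([54, 54, 422]);


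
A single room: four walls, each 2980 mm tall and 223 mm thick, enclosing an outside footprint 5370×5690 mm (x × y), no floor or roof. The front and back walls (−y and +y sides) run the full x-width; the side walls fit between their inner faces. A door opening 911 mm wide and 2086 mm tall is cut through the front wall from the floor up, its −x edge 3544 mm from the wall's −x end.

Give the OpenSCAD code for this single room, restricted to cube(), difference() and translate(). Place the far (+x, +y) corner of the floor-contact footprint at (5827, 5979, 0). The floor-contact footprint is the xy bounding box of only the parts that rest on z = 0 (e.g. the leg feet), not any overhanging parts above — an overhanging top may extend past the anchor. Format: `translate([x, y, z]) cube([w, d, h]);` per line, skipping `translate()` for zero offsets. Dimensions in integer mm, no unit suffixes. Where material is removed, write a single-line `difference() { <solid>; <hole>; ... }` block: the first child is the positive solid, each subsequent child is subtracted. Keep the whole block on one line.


difference() { translate([457, 289, 0]) cube([5370, 223, 2980]); translate([4001, 289, 0]) cube([911, 223, 2086]); }
translate([457, 5756, 0]) cube([5370, 223, 2980]);
translate([457, 512, 0]) cube([223, 5244, 2980]);
translate([5604, 512, 0]) cube([223, 5244, 2980]);


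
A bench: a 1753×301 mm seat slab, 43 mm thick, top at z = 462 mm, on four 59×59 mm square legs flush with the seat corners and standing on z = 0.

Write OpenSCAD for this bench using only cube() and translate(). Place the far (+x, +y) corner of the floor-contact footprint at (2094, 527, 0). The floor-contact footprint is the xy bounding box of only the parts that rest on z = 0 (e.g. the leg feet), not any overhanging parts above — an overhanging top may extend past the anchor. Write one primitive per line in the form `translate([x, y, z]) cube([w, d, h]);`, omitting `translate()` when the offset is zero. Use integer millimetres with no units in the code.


translate([341, 226, 419]) cube([1753, 301, 43]);
translate([341, 226, 0]) cube([59, 59, 419]);
translate([341, 468, 0]) cube([59, 59, 419]);
translate([2035, 226, 0]) cube([59, 59, 419]);
translate([2035, 468, 0]) cube([59, 59, 419]);


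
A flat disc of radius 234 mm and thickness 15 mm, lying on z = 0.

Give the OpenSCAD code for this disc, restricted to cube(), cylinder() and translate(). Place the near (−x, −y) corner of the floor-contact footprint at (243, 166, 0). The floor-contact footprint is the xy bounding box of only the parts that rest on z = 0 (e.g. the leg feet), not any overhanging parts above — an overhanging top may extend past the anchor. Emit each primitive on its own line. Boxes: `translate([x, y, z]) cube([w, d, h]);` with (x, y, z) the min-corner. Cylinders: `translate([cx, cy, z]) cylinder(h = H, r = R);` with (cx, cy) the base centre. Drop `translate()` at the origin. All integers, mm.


translate([477, 400, 0]) cylinder(h = 15, r = 234);


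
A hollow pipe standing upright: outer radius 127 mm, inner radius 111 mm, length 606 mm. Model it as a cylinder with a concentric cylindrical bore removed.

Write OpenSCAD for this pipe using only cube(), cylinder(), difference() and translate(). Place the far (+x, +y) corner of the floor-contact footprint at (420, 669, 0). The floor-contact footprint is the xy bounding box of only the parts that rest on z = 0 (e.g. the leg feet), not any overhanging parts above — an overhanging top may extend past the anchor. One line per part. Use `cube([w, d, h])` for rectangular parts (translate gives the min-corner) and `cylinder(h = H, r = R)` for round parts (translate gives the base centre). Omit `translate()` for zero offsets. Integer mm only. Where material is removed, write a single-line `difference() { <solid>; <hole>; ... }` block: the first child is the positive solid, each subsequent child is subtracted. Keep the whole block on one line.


difference() { translate([293, 542, 0]) cylinder(h = 606, r = 127); translate([293, 542, 0]) cylinder(h = 606, r = 111); }


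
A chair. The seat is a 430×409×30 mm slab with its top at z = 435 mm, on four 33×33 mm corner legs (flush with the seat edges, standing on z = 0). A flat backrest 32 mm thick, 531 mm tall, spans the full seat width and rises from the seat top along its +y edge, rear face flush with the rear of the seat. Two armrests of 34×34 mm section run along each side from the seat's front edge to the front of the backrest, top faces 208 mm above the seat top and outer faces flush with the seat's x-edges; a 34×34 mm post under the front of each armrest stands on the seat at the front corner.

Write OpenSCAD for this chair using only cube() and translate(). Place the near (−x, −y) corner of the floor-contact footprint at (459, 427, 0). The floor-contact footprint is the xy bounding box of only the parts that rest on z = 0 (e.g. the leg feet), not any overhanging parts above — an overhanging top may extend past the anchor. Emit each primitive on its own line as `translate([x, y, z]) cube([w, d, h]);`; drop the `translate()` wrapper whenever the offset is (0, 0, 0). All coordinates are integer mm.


// leg_h = 435 - 30 = 405
// arm post h = 208 - 34 = 174
translate([459, 427, 405]) cube([430, 409, 30]);
translate([459, 427, 0]) cube([33, 33, 405]);
translate([856, 427, 0]) cube([33, 33, 405]);
translate([459, 803, 0]) cube([33, 33, 405]);
translate([856, 803, 0]) cube([33, 33, 405]);
translate([459, 804, 435]) cube([430, 32, 531]);
translate([459, 427, 609]) cube([34, 377, 34]);
translate([855, 427, 609]) cube([34, 377, 34]);
translate([459, 427, 435]) cube([34, 34, 174]);
translate([855, 427, 435]) cube([34, 34, 174]);


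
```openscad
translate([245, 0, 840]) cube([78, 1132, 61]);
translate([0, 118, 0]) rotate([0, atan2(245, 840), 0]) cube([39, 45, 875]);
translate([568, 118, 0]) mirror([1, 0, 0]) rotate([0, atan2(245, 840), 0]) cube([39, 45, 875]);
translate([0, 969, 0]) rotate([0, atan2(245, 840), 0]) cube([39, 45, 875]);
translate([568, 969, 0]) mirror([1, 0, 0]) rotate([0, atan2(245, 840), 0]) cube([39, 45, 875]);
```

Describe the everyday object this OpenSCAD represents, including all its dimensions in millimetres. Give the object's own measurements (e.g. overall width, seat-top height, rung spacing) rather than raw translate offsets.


A sawhorse. A 78×1132×61 mm beam (x, y, z) sits on two A-frame leg pairs. Each pair is two raked legs of 39×45 mm section (45 mm along y) splaying symmetrically in x. Each leg rises 840 mm vertically over 245 mm of horizontal reach and is 875 mm long along its own axis. Every leg's outer bottom edge rests on the floor and its outer top edge meets a bottom edge of the beam — the left legs (tilting toward +x) meet the beam's −x bottom edge, the right legs (their mirror images, tilting toward −x) meet its +x bottom edge — so the leg tops tuck under the beam, the beam's underside is 840 mm above the floor, and the feet are 568 mm apart outside-to-outside with the beam centred between them. The two leg pairs are set in 118 mm from either end of the beam.


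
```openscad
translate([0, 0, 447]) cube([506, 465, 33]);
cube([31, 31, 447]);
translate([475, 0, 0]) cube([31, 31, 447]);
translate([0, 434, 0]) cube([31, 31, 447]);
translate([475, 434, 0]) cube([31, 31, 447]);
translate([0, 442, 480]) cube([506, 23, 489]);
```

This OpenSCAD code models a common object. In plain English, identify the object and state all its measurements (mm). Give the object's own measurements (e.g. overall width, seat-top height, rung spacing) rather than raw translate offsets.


A chair. The seat is a 506×465×33 mm slab with its top at z = 480 mm, on four 31×31 mm corner legs (flush with the seat edges, standing on z = 0). A flat backrest 23 mm thick, 489 mm tall, spans the full seat width and rises from the seat top along its +y edge, rear face flush with the rear of the seat.


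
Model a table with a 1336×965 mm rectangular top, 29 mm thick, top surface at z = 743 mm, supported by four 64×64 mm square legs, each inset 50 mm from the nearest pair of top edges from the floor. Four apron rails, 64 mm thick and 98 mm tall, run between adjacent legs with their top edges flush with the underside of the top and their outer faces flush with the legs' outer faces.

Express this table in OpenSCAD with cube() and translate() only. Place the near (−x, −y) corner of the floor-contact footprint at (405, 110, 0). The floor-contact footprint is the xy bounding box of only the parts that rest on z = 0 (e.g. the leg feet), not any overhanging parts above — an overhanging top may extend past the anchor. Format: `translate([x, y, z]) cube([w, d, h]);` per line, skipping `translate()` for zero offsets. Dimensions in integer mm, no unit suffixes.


// leg_h = 743 - 29 = 714
// apron z = 714 - 98 = 616
translate([355, 60, 714]) cube([1336, 965, 29]);
translate([405, 110, 0]) cube([64, 64, 714]);
translate([1577, 110, 0]) cube([64, 64, 714]);
translate([405, 911, 0]) cube([64, 64, 714]);
translate([1577, 911, 0]) cube([64, 64, 714]);
translate([469, 110, 616]) cube([1108, 64, 98]);
translate([469, 911, 616]) cube([1108, 64, 98]);
translate([405, 174, 616]) cube([64, 737, 98]);
translate([1577, 174, 616]) cube([64, 737, 98]);


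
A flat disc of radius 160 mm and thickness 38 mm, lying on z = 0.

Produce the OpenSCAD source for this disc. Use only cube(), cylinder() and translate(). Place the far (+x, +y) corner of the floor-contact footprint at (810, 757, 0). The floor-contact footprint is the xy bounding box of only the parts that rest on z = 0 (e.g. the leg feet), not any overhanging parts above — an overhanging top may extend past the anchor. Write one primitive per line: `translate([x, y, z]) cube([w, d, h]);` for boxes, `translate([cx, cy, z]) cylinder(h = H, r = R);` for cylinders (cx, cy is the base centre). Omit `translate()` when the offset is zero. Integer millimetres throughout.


translate([650, 597, 0]) cylinder(h = 38, r = 160);


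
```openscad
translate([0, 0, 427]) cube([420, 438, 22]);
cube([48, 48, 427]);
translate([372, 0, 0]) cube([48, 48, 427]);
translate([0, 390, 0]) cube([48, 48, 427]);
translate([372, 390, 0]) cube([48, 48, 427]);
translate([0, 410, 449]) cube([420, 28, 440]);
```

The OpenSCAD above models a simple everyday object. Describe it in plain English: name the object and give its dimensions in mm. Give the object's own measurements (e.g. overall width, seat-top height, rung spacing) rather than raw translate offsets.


A chair. The seat is a 420×438×22 mm slab with its top at z = 449 mm, on four 48×48 mm corner legs (flush with the seat edges, standing on z = 0). A flat backrest 28 mm thick, 440 mm tall, spans the full seat width and rises from the seat top along its +y edge, rear face flush with the rear of the seat.


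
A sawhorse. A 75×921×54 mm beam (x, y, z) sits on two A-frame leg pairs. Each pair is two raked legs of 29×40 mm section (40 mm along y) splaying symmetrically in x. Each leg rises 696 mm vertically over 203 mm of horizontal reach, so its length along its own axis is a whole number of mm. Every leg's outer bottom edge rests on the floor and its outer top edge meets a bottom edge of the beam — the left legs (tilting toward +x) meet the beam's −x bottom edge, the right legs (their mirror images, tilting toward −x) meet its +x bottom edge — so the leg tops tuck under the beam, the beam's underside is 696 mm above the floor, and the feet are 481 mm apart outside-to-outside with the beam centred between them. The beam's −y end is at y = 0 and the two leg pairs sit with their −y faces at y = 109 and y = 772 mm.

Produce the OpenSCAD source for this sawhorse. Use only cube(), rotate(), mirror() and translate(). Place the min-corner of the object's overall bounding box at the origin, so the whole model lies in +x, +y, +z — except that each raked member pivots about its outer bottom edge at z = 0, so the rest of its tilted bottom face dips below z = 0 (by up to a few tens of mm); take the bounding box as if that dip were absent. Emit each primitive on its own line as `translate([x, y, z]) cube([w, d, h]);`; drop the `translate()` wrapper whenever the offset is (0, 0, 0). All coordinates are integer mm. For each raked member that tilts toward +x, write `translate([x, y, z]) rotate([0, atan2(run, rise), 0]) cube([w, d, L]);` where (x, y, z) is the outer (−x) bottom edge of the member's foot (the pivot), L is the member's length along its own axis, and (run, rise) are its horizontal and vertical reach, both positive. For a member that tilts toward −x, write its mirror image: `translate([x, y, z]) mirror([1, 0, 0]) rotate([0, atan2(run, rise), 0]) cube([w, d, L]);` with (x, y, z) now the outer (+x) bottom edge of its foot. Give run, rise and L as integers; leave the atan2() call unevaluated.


translate([203, 0, 696]) cube([75, 921, 54]);
translate([0, 109, 0]) rotate([0, atan2(203, 696), 0]) cube([29, 40, 725]);
translate([481, 109, 0]) mirror([1, 0, 0]) rotate([0, atan2(203, 696), 0]) cube([29, 40, 725]);
translate([0, 772, 0]) rotate([0, atan2(203, 696), 0]) cube([29, 40, 725]);
translate([481, 772, 0]) mirror([1, 0, 0]) rotate([0, atan2(203, 696), 0]) cube([29, 40, 725]);


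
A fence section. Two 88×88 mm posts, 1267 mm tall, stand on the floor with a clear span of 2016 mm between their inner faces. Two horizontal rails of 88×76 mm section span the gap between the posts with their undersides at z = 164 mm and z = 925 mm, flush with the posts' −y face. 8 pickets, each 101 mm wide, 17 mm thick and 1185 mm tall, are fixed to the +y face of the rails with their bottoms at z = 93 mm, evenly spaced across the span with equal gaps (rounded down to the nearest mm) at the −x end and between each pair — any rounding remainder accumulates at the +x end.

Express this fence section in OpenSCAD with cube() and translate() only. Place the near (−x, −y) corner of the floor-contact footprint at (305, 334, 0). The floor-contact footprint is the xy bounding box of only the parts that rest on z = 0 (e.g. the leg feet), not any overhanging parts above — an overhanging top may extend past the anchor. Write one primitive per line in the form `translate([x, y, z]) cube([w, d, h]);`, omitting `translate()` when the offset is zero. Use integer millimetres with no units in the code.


translate([305, 334, 0]) cube([88, 88, 1267]);
translate([2409, 334, 0]) cube([88, 88, 1267]);
translate([393, 334, 164]) cube([2016, 88, 76]);
translate([393, 334, 925]) cube([2016, 88, 76]);
translate([527, 422, 93]) cube([101, 17, 1185]);
translate([762, 422, 93]) cube([101, 17, 1185]);
translate([997, 422, 93]) cube([101, 17, 1185]);
translate([1232, 422, 93]) cube([101, 17, 1185]);
translate([1467, 422, 93]) cube([101, 17, 1185]);
translate([1702, 422, 93]) cube([101, 17, 1185]);
translate([1937, 422, 93]) cube([101, 17, 1185]);
translate([2172, 422, 93]) cube([101, 17, 1185]);


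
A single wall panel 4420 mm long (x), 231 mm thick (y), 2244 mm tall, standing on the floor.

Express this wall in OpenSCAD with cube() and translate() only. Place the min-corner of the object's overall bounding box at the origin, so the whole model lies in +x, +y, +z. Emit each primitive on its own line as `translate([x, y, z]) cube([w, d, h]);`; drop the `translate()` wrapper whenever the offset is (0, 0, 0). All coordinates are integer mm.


cube([4420, 231, 2244]);


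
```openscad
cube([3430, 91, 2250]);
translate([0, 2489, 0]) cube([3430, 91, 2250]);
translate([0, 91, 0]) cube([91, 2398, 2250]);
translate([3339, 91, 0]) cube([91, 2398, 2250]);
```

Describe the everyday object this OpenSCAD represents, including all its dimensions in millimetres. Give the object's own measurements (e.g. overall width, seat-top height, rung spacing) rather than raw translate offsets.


The wall frame of a small rectangular building: four walls, each 2250 mm tall and 91 mm thick, enclosing a footprint 3430 mm (x) by 2580 mm (y) outside-to-outside, with no floor or roof. The front and back walls (the −y and +y sides) span the full width; the two side walls fit between them.


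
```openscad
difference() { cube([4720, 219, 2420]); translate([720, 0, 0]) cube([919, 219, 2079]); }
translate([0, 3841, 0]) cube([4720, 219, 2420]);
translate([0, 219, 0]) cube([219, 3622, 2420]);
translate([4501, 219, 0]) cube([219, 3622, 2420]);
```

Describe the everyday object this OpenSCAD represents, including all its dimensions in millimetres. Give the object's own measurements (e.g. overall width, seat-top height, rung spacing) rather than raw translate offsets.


A single room: four walls, each 2420 mm tall and 219 mm thick, enclosing an outside footprint 4720×4060 mm (x × y), no floor or roof. The front and back walls (−y and +y sides) run the full x-width; the side walls fit between their inner faces. A door opening 919 mm wide and 2079 mm tall is cut through the front wall from the floor up, its −x edge 720 mm from the wall's −x end.


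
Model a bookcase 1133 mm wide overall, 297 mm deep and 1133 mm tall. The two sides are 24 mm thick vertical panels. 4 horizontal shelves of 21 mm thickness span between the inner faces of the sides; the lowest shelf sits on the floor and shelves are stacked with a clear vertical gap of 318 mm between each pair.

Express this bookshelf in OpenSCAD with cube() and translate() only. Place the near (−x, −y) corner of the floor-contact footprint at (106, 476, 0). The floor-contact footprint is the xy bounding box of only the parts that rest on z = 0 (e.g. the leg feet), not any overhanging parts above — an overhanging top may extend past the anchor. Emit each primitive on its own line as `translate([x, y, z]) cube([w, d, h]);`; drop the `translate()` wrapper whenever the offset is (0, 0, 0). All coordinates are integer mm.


translate([106, 476, 0]) cube([24, 297, 1133]);
translate([1215, 476, 0]) cube([24, 297, 1133]);
translate([130, 476, 0]) cube([1085, 297, 21]);
translate([130, 476, 339]) cube([1085, 297, 21]);
translate([130, 476, 678]) cube([1085, 297, 21]);
translate([130, 476, 1017]) cube([1085, 297, 21]);


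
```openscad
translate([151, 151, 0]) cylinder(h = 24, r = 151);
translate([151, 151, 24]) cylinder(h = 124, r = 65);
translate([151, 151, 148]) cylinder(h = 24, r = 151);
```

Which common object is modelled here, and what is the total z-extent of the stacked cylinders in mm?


A spool. The overall height is 172 mm.

Three coaxial cylinders, large–small–large — a spool. Two 24 mm flanges and a 124 mm core give 24 + 124 + 24 = 172 mm.


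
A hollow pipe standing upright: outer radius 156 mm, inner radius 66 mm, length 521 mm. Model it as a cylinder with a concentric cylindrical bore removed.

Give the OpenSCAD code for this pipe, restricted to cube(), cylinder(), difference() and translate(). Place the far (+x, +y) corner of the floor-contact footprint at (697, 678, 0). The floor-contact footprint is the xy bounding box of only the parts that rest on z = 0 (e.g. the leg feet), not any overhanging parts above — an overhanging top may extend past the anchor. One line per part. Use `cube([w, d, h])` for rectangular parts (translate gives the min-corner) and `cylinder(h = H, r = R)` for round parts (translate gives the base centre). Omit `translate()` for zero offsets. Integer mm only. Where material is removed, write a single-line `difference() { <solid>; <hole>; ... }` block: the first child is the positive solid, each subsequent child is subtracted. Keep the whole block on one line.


difference() { translate([541, 522, 0]) cylinder(h = 521, r = 156); translate([541, 522, 0]) cylinder(h = 521, r = 66); }


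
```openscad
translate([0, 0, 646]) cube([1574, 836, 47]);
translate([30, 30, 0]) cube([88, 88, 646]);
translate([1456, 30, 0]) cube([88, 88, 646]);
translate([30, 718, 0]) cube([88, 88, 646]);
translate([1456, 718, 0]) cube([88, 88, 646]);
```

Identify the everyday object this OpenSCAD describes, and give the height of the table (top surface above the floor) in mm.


A table. The table height is 693 mm.

A 1574×836×47 slab sits at z = 646 on four 88 mm square posts — a table. The top surface is at 646 + 47 = 693 mm.


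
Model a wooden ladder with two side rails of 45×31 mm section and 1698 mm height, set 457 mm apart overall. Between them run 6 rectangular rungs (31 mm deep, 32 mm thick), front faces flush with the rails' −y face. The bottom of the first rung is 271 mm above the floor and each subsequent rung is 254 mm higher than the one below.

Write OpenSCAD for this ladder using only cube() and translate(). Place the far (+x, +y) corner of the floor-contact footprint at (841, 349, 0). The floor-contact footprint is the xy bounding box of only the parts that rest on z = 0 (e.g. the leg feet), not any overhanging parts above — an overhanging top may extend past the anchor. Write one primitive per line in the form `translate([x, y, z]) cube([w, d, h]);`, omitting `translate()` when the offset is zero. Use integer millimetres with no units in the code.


translate([384, 318, 0]) cube([45, 31, 1698]);
translate([796, 318, 0]) cube([45, 31, 1698]);
translate([429, 318, 271]) cube([367, 31, 32]);
translate([429, 318, 525]) cube([367, 31, 32]);
translate([429, 318, 779]) cube([367, 31, 32]);
translate([429, 318, 1033]) cube([367, 31, 32]);
translate([429, 318, 1287]) cube([367, 31, 32]);
translate([429, 318, 1541]) cube([367, 31, 32]);


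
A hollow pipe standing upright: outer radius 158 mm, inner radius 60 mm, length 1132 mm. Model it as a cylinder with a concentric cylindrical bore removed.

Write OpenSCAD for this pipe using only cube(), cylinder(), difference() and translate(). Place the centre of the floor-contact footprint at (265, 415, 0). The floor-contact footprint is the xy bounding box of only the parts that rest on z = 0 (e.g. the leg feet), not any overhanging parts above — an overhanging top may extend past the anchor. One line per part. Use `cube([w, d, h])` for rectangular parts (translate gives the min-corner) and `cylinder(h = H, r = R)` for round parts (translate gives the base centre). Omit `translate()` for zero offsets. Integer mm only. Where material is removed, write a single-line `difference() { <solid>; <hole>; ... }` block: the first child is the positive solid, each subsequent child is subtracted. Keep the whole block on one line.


difference() { translate([265, 415, 0]) cylinder(h = 1132, r = 158); translate([265, 415, 0]) cylinder(h = 1132, r = 60); }


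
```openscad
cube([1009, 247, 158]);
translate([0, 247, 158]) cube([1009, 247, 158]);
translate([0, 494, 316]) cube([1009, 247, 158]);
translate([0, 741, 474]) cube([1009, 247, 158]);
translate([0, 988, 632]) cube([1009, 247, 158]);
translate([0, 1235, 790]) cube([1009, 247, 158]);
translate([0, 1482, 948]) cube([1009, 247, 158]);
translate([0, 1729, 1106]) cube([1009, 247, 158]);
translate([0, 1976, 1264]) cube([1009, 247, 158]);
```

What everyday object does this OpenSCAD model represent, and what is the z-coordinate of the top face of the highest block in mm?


A staircase. The total rise is 1422 mm.

9 identical blocks, each offset up and back from the previous — a staircase. Each step is 158 mm tall and there are 9 of them, so the total rise is 9 × 158 = 1422 mm.


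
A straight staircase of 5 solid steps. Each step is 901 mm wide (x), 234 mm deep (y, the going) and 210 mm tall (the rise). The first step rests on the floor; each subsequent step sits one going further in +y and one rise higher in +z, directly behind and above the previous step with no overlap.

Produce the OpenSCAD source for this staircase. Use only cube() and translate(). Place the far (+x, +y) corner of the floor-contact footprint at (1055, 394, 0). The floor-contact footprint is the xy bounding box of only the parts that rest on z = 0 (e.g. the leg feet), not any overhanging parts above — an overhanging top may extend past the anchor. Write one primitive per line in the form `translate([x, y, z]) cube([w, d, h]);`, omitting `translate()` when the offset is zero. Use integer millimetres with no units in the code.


translate([154, 160, 0]) cube([901, 234, 210]);
translate([154, 394, 210]) cube([901, 234, 210]);
translate([154, 628, 420]) cube([901, 234, 210]);
translate([154, 862, 630]) cube([901, 234, 210]);
translate([154, 1096, 840]) cube([901, 234, 210]);


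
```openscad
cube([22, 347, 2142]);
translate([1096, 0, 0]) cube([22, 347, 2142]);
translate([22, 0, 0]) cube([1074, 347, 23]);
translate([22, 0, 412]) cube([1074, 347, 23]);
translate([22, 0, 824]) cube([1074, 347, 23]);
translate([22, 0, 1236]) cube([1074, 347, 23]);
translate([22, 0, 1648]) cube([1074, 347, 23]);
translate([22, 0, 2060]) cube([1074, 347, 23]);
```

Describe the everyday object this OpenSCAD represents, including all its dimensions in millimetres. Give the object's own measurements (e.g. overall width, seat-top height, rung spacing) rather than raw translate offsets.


An open bookshelf. Two side panels, each 22 mm thick, 347 mm deep and 2142 mm tall, stand 1118 mm apart (outside-to-outside). Between them sit 6 shelves, each 23 mm thick and 347 mm deep, spanning the full gap between the sides. The bottom shelf rests on the floor (its underside at z = 0) and the clear gap between one shelf's top and the next shelf's underside is 389 mm.


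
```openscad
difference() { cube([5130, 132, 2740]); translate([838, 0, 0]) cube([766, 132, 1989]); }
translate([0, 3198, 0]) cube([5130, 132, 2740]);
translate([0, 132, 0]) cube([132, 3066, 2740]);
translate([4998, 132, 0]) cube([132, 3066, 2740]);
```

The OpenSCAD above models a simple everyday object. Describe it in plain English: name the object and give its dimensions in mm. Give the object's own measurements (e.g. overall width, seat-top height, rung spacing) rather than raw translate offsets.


A single room: four walls, each 2740 mm tall and 132 mm thick, enclosing an outside footprint 5130×3330 mm (x × y), no floor or roof. The front and back walls (−y and +y sides) run the full x-width; the side walls fit between their inner faces. A door opening 766 mm wide and 1989 mm tall is cut through the front wall from the floor up, its −x edge 838 mm from the wall's −x end.


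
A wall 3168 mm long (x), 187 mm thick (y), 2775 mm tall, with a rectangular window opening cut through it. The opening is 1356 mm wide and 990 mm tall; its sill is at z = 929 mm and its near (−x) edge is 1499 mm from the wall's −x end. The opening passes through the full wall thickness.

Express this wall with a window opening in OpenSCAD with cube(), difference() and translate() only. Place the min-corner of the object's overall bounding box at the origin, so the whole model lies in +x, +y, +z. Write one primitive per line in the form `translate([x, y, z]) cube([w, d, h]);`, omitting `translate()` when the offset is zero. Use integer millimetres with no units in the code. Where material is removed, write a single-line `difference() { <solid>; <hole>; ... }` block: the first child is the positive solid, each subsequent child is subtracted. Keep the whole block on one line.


difference() { cube([3168, 187, 2775]); translate([1499, 0, 929]) cube([1356, 187, 990]); }


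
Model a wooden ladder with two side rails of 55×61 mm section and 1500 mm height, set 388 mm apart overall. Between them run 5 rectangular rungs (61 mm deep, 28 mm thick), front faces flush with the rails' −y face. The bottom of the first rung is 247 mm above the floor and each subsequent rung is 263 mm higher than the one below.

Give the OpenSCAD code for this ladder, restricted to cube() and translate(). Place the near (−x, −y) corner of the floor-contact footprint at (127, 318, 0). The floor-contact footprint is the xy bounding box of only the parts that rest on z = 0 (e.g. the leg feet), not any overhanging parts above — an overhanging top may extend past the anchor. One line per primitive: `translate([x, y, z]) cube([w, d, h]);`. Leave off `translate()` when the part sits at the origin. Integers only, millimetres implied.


translate([127, 318, 0]) cube([55, 61, 1500]);
translate([460, 318, 0]) cube([55, 61, 1500]);
translate([182, 318, 247]) cube([278, 61, 28]);
translate([182, 318, 510]) cube([278, 61, 28]);
translate([182, 318, 773]) cube([278, 61, 28]);
translate([182, 318, 1036]) cube([278, 61, 28]);
translate([182, 318, 1299]) cube([278, 61, 28]);


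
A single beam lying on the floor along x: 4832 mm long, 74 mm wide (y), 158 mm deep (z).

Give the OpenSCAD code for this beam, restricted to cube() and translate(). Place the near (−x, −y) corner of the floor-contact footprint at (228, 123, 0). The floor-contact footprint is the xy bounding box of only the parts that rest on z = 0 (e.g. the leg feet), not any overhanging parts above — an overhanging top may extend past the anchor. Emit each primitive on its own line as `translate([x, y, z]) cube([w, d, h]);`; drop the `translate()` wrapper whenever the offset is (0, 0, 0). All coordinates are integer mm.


translate([228, 123, 0]) cube([4832, 74, 158]);


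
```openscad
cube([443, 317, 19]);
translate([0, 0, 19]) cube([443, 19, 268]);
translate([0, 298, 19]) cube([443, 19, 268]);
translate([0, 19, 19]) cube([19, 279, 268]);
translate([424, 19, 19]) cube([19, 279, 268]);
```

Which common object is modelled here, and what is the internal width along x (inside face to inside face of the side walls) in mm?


An open box. The internal width is 405 mm.

A 443×317 base slab with four walls standing on it — an open box. The base is 443 mm wide and the walls are 19 mm thick, so the internal width is 443 − 2 × 19 = 405 mm.


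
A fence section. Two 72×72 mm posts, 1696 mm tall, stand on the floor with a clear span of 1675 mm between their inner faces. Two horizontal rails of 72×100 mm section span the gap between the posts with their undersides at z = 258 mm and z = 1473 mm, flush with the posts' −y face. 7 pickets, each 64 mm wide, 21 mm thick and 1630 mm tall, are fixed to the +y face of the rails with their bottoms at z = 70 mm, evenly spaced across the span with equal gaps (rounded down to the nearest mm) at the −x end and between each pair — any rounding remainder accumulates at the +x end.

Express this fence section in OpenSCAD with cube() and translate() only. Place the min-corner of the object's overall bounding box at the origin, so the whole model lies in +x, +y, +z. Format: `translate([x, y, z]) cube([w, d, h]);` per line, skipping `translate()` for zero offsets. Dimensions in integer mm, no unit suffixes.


cube([72, 72, 1696]);
translate([1747, 0, 0]) cube([72, 72, 1696]);
translate([72, 0, 258]) cube([1675, 72, 100]);
translate([72, 0, 1473]) cube([1675, 72, 100]);
translate([225, 72, 70]) cube([64, 21, 1630]);
translate([442, 72, 70]) cube([64, 21, 1630]);
translate([659, 72, 70]) cube([64, 21, 1630]);
translate([876, 72, 70]) cube([64, 21, 1630]);
translate([1093, 72, 70]) cube([64, 21, 1630]);
translate([1310, 72, 70]) cube([64, 21, 1630]);
translate([1527, 72, 70]) cube([64, 21, 1630]);


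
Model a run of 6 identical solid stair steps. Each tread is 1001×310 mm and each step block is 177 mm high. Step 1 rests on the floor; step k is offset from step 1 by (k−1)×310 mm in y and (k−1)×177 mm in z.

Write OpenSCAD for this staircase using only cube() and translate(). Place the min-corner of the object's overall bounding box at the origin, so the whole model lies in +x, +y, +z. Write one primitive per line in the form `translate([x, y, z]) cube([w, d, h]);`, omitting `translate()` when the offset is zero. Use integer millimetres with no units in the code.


cube([1001, 310, 177]);
translate([0, 310, 177]) cube([1001, 310, 177]);
translate([0, 620, 354]) cube([1001, 310, 177]);
translate([0, 930, 531]) cube([1001, 310, 177]);
translate([0, 1240, 708]) cube([1001, 310, 177]);
translate([0, 1550, 885]) cube([1001, 310, 177]);


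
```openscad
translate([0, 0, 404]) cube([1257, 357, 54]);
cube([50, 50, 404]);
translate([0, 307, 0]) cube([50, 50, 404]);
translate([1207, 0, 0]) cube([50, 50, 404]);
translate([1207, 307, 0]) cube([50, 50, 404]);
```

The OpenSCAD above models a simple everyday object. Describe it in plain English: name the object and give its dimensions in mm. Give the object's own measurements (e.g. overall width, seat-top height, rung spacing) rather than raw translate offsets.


A long wooden bench with a 1257 mm (x) × 357 mm (y) seat, 54 mm thick, its top surface 458 mm above the floor. Four 50 mm square legs at the seat corners, flush with the edges, run from z = 0 to the seat underside.


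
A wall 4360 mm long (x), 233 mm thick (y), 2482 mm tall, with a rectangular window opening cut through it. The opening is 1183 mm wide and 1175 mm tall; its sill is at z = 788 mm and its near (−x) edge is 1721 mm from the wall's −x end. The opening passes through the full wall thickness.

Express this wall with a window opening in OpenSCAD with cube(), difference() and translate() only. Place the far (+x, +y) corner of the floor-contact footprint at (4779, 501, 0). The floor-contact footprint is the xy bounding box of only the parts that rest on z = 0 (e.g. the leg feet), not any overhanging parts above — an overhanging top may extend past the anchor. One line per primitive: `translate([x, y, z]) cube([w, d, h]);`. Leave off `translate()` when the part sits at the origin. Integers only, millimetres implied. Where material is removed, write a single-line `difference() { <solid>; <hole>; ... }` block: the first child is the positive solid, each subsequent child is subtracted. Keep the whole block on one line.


difference() { translate([419, 268, 0]) cube([4360, 233, 2482]); translate([2140, 268, 788]) cube([1183, 233, 1175]); }


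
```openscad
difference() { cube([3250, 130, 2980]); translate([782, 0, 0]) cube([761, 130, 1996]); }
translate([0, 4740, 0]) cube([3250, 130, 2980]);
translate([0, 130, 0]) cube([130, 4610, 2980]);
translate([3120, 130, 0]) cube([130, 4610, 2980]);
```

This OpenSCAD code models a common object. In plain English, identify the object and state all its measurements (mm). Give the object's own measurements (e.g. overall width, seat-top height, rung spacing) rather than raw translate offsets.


A single room: four walls, each 2980 mm tall and 130 mm thick, enclosing an outside footprint 3250×4870 mm (x × y), no floor or roof. The front and back walls (−y and +y sides) run the full x-width; the side walls fit between their inner faces. A door opening 761 mm wide and 1996 mm tall is cut through the front wall from the floor up, its −x edge 782 mm from the wall's −x end.


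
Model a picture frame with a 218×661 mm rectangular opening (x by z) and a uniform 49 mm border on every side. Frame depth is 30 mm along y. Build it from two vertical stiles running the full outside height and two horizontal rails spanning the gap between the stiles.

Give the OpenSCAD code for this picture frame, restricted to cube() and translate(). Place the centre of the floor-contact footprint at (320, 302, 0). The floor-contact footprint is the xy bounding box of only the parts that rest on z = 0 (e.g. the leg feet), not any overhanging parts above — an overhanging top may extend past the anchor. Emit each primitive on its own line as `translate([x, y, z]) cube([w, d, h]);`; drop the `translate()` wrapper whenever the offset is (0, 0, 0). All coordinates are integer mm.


translate([162, 287, 0]) cube([49, 30, 759]);
translate([429, 287, 0]) cube([49, 30, 759]);
translate([211, 287, 0]) cube([218, 30, 49]);
translate([211, 287, 710]) cube([218, 30, 49]);
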